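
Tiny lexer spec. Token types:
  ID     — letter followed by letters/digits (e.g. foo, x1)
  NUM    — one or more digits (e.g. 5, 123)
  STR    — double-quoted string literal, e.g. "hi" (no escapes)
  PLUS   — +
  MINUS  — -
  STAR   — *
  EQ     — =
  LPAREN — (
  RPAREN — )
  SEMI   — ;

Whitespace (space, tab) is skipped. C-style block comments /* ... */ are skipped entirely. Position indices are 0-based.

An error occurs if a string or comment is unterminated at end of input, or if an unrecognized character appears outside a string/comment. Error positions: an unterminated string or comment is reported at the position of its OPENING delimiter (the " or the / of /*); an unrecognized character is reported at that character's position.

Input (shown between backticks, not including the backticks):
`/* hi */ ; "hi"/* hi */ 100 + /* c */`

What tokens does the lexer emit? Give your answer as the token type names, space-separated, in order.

Answer: SEMI STR NUM PLUS

Derivation:
pos=0: enter COMMENT mode (saw '/*')
exit COMMENT mode (now at pos=8)
pos=9: emit SEMI ';'
pos=11: enter STRING mode
pos=11: emit STR "hi" (now at pos=15)
pos=15: enter COMMENT mode (saw '/*')
exit COMMENT mode (now at pos=23)
pos=24: emit NUM '100' (now at pos=27)
pos=28: emit PLUS '+'
pos=30: enter COMMENT mode (saw '/*')
exit COMMENT mode (now at pos=37)
DONE. 4 tokens: [SEMI, STR, NUM, PLUS]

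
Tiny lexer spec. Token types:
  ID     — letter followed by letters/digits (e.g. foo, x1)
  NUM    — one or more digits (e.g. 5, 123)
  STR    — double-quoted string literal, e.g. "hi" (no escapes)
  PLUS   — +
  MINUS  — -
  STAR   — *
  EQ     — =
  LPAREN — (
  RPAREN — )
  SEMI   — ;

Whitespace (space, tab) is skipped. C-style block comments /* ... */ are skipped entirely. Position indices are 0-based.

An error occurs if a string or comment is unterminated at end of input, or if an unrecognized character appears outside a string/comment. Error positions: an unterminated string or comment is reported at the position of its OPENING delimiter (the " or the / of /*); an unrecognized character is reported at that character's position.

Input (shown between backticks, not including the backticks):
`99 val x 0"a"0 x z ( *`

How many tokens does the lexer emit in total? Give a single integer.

pos=0: emit NUM '99' (now at pos=2)
pos=3: emit ID 'val' (now at pos=6)
pos=7: emit ID 'x' (now at pos=8)
pos=9: emit NUM '0' (now at pos=10)
pos=10: enter STRING mode
pos=10: emit STR "a" (now at pos=13)
pos=13: emit NUM '0' (now at pos=14)
pos=15: emit ID 'x' (now at pos=16)
pos=17: emit ID 'z' (now at pos=18)
pos=19: emit LPAREN '('
pos=21: emit STAR '*'
DONE. 10 tokens: [NUM, ID, ID, NUM, STR, NUM, ID, ID, LPAREN, STAR]

Answer: 10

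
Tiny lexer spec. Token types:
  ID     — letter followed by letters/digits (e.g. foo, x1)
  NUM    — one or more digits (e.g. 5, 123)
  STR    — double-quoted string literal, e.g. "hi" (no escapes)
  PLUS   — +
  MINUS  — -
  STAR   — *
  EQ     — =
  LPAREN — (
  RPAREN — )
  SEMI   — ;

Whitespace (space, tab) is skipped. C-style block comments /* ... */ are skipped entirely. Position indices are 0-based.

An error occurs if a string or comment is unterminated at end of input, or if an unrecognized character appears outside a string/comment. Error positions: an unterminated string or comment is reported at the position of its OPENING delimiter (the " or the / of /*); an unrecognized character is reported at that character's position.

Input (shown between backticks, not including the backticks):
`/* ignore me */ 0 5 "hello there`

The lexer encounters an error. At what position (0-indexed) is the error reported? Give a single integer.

Answer: 20

Derivation:
pos=0: enter COMMENT mode (saw '/*')
exit COMMENT mode (now at pos=15)
pos=16: emit NUM '0' (now at pos=17)
pos=18: emit NUM '5' (now at pos=19)
pos=20: enter STRING mode
pos=20: ERROR — unterminated string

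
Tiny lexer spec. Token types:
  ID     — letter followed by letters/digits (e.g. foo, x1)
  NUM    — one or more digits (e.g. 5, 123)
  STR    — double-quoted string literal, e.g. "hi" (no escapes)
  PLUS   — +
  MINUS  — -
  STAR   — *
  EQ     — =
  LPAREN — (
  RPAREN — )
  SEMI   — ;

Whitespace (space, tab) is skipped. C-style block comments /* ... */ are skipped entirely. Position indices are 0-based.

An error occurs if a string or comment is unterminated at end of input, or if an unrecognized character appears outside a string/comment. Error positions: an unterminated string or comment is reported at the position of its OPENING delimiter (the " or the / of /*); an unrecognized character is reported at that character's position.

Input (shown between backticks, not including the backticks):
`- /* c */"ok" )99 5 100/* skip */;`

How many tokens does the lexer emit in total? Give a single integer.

pos=0: emit MINUS '-'
pos=2: enter COMMENT mode (saw '/*')
exit COMMENT mode (now at pos=9)
pos=9: enter STRING mode
pos=9: emit STR "ok" (now at pos=13)
pos=14: emit RPAREN ')'
pos=15: emit NUM '99' (now at pos=17)
pos=18: emit NUM '5' (now at pos=19)
pos=20: emit NUM '100' (now at pos=23)
pos=23: enter COMMENT mode (saw '/*')
exit COMMENT mode (now at pos=33)
pos=33: emit SEMI ';'
DONE. 7 tokens: [MINUS, STR, RPAREN, NUM, NUM, NUM, SEMI]

Answer: 7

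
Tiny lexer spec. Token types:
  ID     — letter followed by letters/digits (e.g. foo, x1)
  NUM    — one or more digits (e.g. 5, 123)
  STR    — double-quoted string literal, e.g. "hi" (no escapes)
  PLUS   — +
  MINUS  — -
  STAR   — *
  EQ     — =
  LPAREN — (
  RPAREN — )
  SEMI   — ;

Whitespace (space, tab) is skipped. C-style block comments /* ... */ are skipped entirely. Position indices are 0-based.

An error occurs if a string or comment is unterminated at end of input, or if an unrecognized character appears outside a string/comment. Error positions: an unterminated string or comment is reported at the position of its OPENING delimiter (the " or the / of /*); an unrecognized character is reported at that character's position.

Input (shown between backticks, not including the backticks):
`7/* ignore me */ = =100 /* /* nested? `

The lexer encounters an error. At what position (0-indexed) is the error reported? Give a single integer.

Answer: 24

Derivation:
pos=0: emit NUM '7' (now at pos=1)
pos=1: enter COMMENT mode (saw '/*')
exit COMMENT mode (now at pos=16)
pos=17: emit EQ '='
pos=19: emit EQ '='
pos=20: emit NUM '100' (now at pos=23)
pos=24: enter COMMENT mode (saw '/*')
pos=24: ERROR — unterminated comment (reached EOF)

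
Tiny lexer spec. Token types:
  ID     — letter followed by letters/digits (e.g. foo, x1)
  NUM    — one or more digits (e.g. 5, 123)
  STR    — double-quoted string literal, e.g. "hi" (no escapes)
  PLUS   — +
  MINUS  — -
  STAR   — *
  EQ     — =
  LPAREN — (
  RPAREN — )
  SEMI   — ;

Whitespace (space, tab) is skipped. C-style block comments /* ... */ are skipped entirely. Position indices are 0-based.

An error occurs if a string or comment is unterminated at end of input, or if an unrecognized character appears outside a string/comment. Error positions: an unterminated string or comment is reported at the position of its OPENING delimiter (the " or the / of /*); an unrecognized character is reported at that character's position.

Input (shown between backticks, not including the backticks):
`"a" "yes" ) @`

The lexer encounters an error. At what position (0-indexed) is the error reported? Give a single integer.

Answer: 12

Derivation:
pos=0: enter STRING mode
pos=0: emit STR "a" (now at pos=3)
pos=4: enter STRING mode
pos=4: emit STR "yes" (now at pos=9)
pos=10: emit RPAREN ')'
pos=12: ERROR — unrecognized char '@'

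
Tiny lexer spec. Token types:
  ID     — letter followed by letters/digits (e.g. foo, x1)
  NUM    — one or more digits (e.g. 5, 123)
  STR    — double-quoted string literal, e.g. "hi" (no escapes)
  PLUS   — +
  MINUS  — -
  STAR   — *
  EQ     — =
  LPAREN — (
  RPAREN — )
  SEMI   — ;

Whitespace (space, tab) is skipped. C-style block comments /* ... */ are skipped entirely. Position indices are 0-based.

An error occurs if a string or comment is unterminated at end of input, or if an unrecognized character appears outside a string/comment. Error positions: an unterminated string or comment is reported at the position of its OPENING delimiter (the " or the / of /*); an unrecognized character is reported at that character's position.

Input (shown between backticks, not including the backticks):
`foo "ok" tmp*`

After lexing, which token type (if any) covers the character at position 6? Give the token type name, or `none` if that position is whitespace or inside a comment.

pos=0: emit ID 'foo' (now at pos=3)
pos=4: enter STRING mode
pos=4: emit STR "ok" (now at pos=8)
pos=9: emit ID 'tmp' (now at pos=12)
pos=12: emit STAR '*'
DONE. 4 tokens: [ID, STR, ID, STAR]
Position 6: char is 'k' -> STR

Answer: STR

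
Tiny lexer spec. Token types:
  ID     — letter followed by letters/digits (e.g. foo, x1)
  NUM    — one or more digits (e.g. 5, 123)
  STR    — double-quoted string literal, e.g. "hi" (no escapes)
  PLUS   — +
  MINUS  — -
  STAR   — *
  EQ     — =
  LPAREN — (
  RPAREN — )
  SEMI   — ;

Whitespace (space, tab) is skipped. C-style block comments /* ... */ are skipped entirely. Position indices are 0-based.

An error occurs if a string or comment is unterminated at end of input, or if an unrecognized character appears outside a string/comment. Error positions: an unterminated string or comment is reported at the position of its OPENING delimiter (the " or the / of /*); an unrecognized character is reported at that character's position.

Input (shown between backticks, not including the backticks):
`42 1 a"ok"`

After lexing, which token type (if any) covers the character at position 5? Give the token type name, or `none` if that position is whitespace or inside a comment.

Answer: ID

Derivation:
pos=0: emit NUM '42' (now at pos=2)
pos=3: emit NUM '1' (now at pos=4)
pos=5: emit ID 'a' (now at pos=6)
pos=6: enter STRING mode
pos=6: emit STR "ok" (now at pos=10)
DONE. 4 tokens: [NUM, NUM, ID, STR]
Position 5: char is 'a' -> ID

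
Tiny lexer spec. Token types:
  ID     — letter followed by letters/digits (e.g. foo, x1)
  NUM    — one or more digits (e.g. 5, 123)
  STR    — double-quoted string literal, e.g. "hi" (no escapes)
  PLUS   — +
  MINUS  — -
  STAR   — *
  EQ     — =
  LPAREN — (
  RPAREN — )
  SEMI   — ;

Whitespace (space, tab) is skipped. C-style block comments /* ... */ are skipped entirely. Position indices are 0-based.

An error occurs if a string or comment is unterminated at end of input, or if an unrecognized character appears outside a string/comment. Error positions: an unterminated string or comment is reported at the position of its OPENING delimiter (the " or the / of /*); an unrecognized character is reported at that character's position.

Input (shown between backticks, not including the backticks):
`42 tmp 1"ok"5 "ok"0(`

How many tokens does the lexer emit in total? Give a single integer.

Answer: 8

Derivation:
pos=0: emit NUM '42' (now at pos=2)
pos=3: emit ID 'tmp' (now at pos=6)
pos=7: emit NUM '1' (now at pos=8)
pos=8: enter STRING mode
pos=8: emit STR "ok" (now at pos=12)
pos=12: emit NUM '5' (now at pos=13)
pos=14: enter STRING mode
pos=14: emit STR "ok" (now at pos=18)
pos=18: emit NUM '0' (now at pos=19)
pos=19: emit LPAREN '('
DONE. 8 tokens: [NUM, ID, NUM, STR, NUM, STR, NUM, LPAREN]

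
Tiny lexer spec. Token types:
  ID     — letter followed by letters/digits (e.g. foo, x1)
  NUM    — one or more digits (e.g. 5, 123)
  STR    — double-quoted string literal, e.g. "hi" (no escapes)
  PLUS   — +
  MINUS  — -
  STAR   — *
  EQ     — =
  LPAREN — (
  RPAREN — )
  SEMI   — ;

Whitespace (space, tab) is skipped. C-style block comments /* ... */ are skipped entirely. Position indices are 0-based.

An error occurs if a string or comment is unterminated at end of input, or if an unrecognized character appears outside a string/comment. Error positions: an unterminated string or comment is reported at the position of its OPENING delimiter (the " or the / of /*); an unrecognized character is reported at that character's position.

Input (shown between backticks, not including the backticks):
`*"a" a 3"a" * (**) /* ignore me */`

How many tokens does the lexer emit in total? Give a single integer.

pos=0: emit STAR '*'
pos=1: enter STRING mode
pos=1: emit STR "a" (now at pos=4)
pos=5: emit ID 'a' (now at pos=6)
pos=7: emit NUM '3' (now at pos=8)
pos=8: enter STRING mode
pos=8: emit STR "a" (now at pos=11)
pos=12: emit STAR '*'
pos=14: emit LPAREN '('
pos=15: emit STAR '*'
pos=16: emit STAR '*'
pos=17: emit RPAREN ')'
pos=19: enter COMMENT mode (saw '/*')
exit COMMENT mode (now at pos=34)
DONE. 10 tokens: [STAR, STR, ID, NUM, STR, STAR, LPAREN, STAR, STAR, RPAREN]

Answer: 10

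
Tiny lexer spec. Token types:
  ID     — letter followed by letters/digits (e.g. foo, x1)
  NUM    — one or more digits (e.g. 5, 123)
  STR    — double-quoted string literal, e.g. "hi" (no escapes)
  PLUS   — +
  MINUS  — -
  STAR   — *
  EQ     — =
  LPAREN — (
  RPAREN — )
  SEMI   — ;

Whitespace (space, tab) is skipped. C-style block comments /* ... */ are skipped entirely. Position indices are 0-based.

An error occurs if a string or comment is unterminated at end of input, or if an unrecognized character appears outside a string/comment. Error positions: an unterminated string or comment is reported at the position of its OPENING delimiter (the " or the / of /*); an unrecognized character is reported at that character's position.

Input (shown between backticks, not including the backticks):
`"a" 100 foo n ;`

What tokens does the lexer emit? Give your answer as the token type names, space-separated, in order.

pos=0: enter STRING mode
pos=0: emit STR "a" (now at pos=3)
pos=4: emit NUM '100' (now at pos=7)
pos=8: emit ID 'foo' (now at pos=11)
pos=12: emit ID 'n' (now at pos=13)
pos=14: emit SEMI ';'
DONE. 5 tokens: [STR, NUM, ID, ID, SEMI]

Answer: STR NUM ID ID SEMI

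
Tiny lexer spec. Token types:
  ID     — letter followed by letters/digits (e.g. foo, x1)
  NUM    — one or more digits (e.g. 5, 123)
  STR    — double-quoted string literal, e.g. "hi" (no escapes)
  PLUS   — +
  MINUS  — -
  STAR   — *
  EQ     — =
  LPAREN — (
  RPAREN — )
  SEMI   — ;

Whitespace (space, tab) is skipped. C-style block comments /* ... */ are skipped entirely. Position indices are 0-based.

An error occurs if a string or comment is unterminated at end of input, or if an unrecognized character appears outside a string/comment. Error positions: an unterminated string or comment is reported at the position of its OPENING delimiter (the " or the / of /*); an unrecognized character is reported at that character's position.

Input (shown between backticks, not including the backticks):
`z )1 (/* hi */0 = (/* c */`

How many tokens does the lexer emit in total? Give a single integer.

pos=0: emit ID 'z' (now at pos=1)
pos=2: emit RPAREN ')'
pos=3: emit NUM '1' (now at pos=4)
pos=5: emit LPAREN '('
pos=6: enter COMMENT mode (saw '/*')
exit COMMENT mode (now at pos=14)
pos=14: emit NUM '0' (now at pos=15)
pos=16: emit EQ '='
pos=18: emit LPAREN '('
pos=19: enter COMMENT mode (saw '/*')
exit COMMENT mode (now at pos=26)
DONE. 7 tokens: [ID, RPAREN, NUM, LPAREN, NUM, EQ, LPAREN]

Answer: 7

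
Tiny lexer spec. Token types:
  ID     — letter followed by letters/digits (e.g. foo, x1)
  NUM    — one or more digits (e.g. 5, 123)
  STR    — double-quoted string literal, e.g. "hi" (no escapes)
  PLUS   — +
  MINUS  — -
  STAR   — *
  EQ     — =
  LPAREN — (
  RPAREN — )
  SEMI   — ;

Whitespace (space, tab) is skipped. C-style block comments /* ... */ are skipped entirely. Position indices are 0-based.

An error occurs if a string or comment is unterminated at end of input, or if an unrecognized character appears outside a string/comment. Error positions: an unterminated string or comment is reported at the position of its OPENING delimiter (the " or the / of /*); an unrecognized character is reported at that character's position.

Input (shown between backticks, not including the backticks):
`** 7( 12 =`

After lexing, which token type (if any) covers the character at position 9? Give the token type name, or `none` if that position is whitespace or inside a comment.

Answer: EQ

Derivation:
pos=0: emit STAR '*'
pos=1: emit STAR '*'
pos=3: emit NUM '7' (now at pos=4)
pos=4: emit LPAREN '('
pos=6: emit NUM '12' (now at pos=8)
pos=9: emit EQ '='
DONE. 6 tokens: [STAR, STAR, NUM, LPAREN, NUM, EQ]
Position 9: char is '=' -> EQ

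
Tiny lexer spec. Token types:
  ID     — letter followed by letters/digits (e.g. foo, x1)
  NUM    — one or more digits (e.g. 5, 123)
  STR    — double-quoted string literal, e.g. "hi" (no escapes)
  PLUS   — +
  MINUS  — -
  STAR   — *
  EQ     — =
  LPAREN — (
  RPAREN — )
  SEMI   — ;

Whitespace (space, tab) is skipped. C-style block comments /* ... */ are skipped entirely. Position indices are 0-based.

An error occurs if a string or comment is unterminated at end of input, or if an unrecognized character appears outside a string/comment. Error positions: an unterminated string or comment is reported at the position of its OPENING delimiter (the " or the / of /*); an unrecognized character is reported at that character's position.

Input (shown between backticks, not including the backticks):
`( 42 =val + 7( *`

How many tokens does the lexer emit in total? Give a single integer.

Answer: 8

Derivation:
pos=0: emit LPAREN '('
pos=2: emit NUM '42' (now at pos=4)
pos=5: emit EQ '='
pos=6: emit ID 'val' (now at pos=9)
pos=10: emit PLUS '+'
pos=12: emit NUM '7' (now at pos=13)
pos=13: emit LPAREN '('
pos=15: emit STAR '*'
DONE. 8 tokens: [LPAREN, NUM, EQ, ID, PLUS, NUM, LPAREN, STAR]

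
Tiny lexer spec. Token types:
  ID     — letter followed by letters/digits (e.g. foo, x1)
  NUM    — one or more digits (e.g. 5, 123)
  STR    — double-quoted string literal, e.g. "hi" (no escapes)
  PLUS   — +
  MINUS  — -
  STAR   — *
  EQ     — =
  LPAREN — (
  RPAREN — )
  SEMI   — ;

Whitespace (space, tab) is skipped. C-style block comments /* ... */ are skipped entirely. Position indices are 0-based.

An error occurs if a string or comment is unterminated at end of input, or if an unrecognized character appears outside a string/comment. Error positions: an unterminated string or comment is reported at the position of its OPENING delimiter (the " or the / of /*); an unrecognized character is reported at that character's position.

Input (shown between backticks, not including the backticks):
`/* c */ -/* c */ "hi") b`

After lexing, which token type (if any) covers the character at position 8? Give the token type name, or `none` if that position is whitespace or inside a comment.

pos=0: enter COMMENT mode (saw '/*')
exit COMMENT mode (now at pos=7)
pos=8: emit MINUS '-'
pos=9: enter COMMENT mode (saw '/*')
exit COMMENT mode (now at pos=16)
pos=17: enter STRING mode
pos=17: emit STR "hi" (now at pos=21)
pos=21: emit RPAREN ')'
pos=23: emit ID 'b' (now at pos=24)
DONE. 4 tokens: [MINUS, STR, RPAREN, ID]
Position 8: char is '-' -> MINUS

Answer: MINUS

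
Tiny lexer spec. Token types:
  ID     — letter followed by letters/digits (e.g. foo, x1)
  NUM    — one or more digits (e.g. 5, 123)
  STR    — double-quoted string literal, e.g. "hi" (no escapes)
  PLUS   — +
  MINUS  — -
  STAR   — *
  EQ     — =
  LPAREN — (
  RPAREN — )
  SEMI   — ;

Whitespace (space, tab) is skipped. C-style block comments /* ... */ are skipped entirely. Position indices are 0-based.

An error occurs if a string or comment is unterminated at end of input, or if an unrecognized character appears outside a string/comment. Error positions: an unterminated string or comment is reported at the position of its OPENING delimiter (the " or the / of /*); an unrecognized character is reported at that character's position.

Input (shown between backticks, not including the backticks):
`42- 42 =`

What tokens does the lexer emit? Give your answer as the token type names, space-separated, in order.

pos=0: emit NUM '42' (now at pos=2)
pos=2: emit MINUS '-'
pos=4: emit NUM '42' (now at pos=6)
pos=7: emit EQ '='
DONE. 4 tokens: [NUM, MINUS, NUM, EQ]

Answer: NUM MINUS NUM EQ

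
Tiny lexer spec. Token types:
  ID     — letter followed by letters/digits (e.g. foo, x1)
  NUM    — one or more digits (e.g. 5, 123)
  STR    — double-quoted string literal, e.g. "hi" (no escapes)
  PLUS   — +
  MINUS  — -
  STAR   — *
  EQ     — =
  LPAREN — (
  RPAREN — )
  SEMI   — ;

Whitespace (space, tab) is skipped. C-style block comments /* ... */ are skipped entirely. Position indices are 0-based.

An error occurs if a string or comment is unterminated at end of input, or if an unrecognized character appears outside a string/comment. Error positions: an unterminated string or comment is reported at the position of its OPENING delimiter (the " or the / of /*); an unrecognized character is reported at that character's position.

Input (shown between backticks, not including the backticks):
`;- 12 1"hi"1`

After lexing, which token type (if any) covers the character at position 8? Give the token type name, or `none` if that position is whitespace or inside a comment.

Answer: STR

Derivation:
pos=0: emit SEMI ';'
pos=1: emit MINUS '-'
pos=3: emit NUM '12' (now at pos=5)
pos=6: emit NUM '1' (now at pos=7)
pos=7: enter STRING mode
pos=7: emit STR "hi" (now at pos=11)
pos=11: emit NUM '1' (now at pos=12)
DONE. 6 tokens: [SEMI, MINUS, NUM, NUM, STR, NUM]
Position 8: char is 'h' -> STR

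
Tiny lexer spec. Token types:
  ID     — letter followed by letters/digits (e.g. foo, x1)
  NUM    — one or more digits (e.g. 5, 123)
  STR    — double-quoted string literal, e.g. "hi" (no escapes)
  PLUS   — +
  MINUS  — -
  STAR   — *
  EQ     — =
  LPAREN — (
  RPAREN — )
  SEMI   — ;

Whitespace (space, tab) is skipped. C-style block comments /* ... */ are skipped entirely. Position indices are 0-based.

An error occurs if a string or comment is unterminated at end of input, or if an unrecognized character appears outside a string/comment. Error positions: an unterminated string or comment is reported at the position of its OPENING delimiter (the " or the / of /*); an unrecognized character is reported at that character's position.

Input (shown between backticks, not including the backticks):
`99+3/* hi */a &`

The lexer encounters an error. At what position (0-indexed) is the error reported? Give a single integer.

Answer: 14

Derivation:
pos=0: emit NUM '99' (now at pos=2)
pos=2: emit PLUS '+'
pos=3: emit NUM '3' (now at pos=4)
pos=4: enter COMMENT mode (saw '/*')
exit COMMENT mode (now at pos=12)
pos=12: emit ID 'a' (now at pos=13)
pos=14: ERROR — unrecognized char '&'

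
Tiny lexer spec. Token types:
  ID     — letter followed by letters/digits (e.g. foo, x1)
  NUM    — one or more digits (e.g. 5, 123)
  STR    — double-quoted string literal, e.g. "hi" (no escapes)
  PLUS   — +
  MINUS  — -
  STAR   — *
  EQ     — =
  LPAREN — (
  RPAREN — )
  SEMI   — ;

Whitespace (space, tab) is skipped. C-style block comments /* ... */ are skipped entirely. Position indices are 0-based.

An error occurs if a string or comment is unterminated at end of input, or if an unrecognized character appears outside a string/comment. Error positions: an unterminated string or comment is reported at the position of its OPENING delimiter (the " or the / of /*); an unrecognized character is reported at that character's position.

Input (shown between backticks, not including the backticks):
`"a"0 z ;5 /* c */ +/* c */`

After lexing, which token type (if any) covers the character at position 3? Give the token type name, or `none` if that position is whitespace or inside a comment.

Answer: NUM

Derivation:
pos=0: enter STRING mode
pos=0: emit STR "a" (now at pos=3)
pos=3: emit NUM '0' (now at pos=4)
pos=5: emit ID 'z' (now at pos=6)
pos=7: emit SEMI ';'
pos=8: emit NUM '5' (now at pos=9)
pos=10: enter COMMENT mode (saw '/*')
exit COMMENT mode (now at pos=17)
pos=18: emit PLUS '+'
pos=19: enter COMMENT mode (saw '/*')
exit COMMENT mode (now at pos=26)
DONE. 6 tokens: [STR, NUM, ID, SEMI, NUM, PLUS]
Position 3: char is '0' -> NUM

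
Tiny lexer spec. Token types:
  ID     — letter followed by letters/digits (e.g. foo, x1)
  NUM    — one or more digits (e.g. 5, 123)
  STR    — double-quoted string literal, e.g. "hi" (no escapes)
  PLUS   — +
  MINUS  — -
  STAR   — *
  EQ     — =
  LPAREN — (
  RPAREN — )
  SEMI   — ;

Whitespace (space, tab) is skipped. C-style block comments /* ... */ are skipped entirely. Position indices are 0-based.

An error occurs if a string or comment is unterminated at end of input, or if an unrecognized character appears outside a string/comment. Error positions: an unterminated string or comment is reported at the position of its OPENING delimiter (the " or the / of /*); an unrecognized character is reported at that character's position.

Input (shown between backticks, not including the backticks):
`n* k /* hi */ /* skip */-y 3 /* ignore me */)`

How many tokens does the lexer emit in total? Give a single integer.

pos=0: emit ID 'n' (now at pos=1)
pos=1: emit STAR '*'
pos=3: emit ID 'k' (now at pos=4)
pos=5: enter COMMENT mode (saw '/*')
exit COMMENT mode (now at pos=13)
pos=14: enter COMMENT mode (saw '/*')
exit COMMENT mode (now at pos=24)
pos=24: emit MINUS '-'
pos=25: emit ID 'y' (now at pos=26)
pos=27: emit NUM '3' (now at pos=28)
pos=29: enter COMMENT mode (saw '/*')
exit COMMENT mode (now at pos=44)
pos=44: emit RPAREN ')'
DONE. 7 tokens: [ID, STAR, ID, MINUS, ID, NUM, RPAREN]

Answer: 7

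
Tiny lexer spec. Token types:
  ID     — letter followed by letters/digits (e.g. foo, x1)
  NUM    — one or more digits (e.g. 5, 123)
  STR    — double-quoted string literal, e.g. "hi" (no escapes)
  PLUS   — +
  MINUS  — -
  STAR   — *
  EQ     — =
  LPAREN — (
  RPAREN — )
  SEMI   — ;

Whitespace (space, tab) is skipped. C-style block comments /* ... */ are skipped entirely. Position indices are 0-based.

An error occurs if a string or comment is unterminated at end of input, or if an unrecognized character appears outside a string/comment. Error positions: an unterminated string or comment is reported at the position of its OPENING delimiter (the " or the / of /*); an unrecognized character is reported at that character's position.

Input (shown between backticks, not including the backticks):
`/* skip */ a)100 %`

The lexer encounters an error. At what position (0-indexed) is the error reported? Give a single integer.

pos=0: enter COMMENT mode (saw '/*')
exit COMMENT mode (now at pos=10)
pos=11: emit ID 'a' (now at pos=12)
pos=12: emit RPAREN ')'
pos=13: emit NUM '100' (now at pos=16)
pos=17: ERROR — unrecognized char '%'

Answer: 17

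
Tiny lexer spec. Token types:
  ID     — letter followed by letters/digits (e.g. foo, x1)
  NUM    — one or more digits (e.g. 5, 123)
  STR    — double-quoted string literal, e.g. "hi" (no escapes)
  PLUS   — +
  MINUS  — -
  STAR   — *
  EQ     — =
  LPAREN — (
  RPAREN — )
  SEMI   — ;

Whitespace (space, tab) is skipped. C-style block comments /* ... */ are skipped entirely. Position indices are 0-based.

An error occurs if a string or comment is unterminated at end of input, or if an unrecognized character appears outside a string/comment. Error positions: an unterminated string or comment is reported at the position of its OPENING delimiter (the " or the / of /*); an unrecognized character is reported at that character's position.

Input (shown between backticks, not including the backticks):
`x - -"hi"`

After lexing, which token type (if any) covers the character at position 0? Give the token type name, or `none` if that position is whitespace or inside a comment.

Answer: ID

Derivation:
pos=0: emit ID 'x' (now at pos=1)
pos=2: emit MINUS '-'
pos=4: emit MINUS '-'
pos=5: enter STRING mode
pos=5: emit STR "hi" (now at pos=9)
DONE. 4 tokens: [ID, MINUS, MINUS, STR]
Position 0: char is 'x' -> ID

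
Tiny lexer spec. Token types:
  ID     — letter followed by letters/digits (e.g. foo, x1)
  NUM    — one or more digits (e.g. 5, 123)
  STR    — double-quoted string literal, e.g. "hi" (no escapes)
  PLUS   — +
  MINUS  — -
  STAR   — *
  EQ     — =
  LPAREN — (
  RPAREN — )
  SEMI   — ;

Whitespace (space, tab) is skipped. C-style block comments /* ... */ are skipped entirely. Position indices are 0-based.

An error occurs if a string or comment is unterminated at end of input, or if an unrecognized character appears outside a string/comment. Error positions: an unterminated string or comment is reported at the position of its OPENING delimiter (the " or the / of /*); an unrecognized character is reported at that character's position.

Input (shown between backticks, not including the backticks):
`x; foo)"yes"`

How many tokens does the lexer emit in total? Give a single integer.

pos=0: emit ID 'x' (now at pos=1)
pos=1: emit SEMI ';'
pos=3: emit ID 'foo' (now at pos=6)
pos=6: emit RPAREN ')'
pos=7: enter STRING mode
pos=7: emit STR "yes" (now at pos=12)
DONE. 5 tokens: [ID, SEMI, ID, RPAREN, STR]

Answer: 5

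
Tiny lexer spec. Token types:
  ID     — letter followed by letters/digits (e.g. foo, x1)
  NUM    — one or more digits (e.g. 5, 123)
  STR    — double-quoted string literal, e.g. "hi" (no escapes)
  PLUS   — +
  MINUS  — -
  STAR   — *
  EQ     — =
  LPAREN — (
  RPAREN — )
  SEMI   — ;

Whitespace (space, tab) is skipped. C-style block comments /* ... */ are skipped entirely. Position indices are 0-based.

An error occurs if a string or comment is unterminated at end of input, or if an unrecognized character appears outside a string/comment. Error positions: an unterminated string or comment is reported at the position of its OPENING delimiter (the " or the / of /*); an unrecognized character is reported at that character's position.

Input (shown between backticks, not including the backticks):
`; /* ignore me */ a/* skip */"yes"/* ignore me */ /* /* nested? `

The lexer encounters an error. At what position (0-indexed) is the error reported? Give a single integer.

Answer: 50

Derivation:
pos=0: emit SEMI ';'
pos=2: enter COMMENT mode (saw '/*')
exit COMMENT mode (now at pos=17)
pos=18: emit ID 'a' (now at pos=19)
pos=19: enter COMMENT mode (saw '/*')
exit COMMENT mode (now at pos=29)
pos=29: enter STRING mode
pos=29: emit STR "yes" (now at pos=34)
pos=34: enter COMMENT mode (saw '/*')
exit COMMENT mode (now at pos=49)
pos=50: enter COMMENT mode (saw '/*')
pos=50: ERROR — unterminated comment (reached EOF)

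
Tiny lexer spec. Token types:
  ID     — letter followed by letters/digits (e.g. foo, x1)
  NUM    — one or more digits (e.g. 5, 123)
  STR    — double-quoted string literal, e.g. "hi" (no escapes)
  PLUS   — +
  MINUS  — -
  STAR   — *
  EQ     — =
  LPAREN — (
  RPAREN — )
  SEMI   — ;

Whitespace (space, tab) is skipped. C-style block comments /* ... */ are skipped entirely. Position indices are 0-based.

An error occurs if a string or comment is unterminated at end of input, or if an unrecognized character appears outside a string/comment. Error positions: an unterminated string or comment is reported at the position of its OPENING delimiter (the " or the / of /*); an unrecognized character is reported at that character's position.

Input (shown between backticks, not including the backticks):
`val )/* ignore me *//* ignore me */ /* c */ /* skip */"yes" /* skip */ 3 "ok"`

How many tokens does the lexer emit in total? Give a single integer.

pos=0: emit ID 'val' (now at pos=3)
pos=4: emit RPAREN ')'
pos=5: enter COMMENT mode (saw '/*')
exit COMMENT mode (now at pos=20)
pos=20: enter COMMENT mode (saw '/*')
exit COMMENT mode (now at pos=35)
pos=36: enter COMMENT mode (saw '/*')
exit COMMENT mode (now at pos=43)
pos=44: enter COMMENT mode (saw '/*')
exit COMMENT mode (now at pos=54)
pos=54: enter STRING mode
pos=54: emit STR "yes" (now at pos=59)
pos=60: enter COMMENT mode (saw '/*')
exit COMMENT mode (now at pos=70)
pos=71: emit NUM '3' (now at pos=72)
pos=73: enter STRING mode
pos=73: emit STR "ok" (now at pos=77)
DONE. 5 tokens: [ID, RPAREN, STR, NUM, STR]

Answer: 5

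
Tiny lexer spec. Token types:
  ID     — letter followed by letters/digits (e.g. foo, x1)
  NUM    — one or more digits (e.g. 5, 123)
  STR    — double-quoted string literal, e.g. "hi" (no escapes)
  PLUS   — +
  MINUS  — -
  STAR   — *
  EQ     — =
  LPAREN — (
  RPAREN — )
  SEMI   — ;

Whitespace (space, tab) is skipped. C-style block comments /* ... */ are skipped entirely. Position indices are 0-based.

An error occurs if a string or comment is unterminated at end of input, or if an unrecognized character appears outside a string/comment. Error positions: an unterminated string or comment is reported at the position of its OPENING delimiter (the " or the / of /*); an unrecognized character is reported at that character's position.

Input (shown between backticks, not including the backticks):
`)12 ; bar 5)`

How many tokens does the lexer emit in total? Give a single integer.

pos=0: emit RPAREN ')'
pos=1: emit NUM '12' (now at pos=3)
pos=4: emit SEMI ';'
pos=6: emit ID 'bar' (now at pos=9)
pos=10: emit NUM '5' (now at pos=11)
pos=11: emit RPAREN ')'
DONE. 6 tokens: [RPAREN, NUM, SEMI, ID, NUM, RPAREN]

Answer: 6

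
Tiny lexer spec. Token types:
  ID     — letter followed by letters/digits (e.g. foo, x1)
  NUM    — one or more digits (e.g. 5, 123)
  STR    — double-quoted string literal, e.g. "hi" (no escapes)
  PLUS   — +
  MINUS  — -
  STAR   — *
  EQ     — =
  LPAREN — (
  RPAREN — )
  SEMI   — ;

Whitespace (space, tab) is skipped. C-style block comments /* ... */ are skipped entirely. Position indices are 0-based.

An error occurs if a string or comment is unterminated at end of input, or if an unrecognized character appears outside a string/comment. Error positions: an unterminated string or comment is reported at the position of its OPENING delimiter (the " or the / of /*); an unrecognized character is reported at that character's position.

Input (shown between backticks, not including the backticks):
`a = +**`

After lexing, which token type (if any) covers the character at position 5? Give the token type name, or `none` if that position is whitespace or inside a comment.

Answer: STAR

Derivation:
pos=0: emit ID 'a' (now at pos=1)
pos=2: emit EQ '='
pos=4: emit PLUS '+'
pos=5: emit STAR '*'
pos=6: emit STAR '*'
DONE. 5 tokens: [ID, EQ, PLUS, STAR, STAR]
Position 5: char is '*' -> STAR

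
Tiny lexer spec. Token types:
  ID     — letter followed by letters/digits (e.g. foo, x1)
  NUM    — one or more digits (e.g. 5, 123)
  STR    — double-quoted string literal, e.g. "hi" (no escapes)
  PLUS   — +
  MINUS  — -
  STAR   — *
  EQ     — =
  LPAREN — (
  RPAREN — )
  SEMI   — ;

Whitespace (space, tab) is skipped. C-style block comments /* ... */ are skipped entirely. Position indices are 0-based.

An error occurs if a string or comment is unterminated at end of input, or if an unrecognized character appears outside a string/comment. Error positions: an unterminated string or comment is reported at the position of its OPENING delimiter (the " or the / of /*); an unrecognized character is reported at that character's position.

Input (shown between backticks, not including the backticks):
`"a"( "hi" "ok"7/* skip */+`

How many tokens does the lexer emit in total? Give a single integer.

pos=0: enter STRING mode
pos=0: emit STR "a" (now at pos=3)
pos=3: emit LPAREN '('
pos=5: enter STRING mode
pos=5: emit STR "hi" (now at pos=9)
pos=10: enter STRING mode
pos=10: emit STR "ok" (now at pos=14)
pos=14: emit NUM '7' (now at pos=15)
pos=15: enter COMMENT mode (saw '/*')
exit COMMENT mode (now at pos=25)
pos=25: emit PLUS '+'
DONE. 6 tokens: [STR, LPAREN, STR, STR, NUM, PLUS]

Answer: 6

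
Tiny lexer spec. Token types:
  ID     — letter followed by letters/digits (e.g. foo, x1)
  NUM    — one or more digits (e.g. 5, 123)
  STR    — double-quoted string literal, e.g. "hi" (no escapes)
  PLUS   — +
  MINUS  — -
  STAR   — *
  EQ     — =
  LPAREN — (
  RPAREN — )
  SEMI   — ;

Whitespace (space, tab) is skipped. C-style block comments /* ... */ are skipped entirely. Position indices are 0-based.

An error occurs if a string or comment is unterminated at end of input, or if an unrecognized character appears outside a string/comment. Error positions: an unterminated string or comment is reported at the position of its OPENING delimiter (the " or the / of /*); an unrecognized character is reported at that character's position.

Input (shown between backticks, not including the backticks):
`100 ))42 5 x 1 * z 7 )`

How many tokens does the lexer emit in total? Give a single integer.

Answer: 11

Derivation:
pos=0: emit NUM '100' (now at pos=3)
pos=4: emit RPAREN ')'
pos=5: emit RPAREN ')'
pos=6: emit NUM '42' (now at pos=8)
pos=9: emit NUM '5' (now at pos=10)
pos=11: emit ID 'x' (now at pos=12)
pos=13: emit NUM '1' (now at pos=14)
pos=15: emit STAR '*'
pos=17: emit ID 'z' (now at pos=18)
pos=19: emit NUM '7' (now at pos=20)
pos=21: emit RPAREN ')'
DONE. 11 tokens: [NUM, RPAREN, RPAREN, NUM, NUM, ID, NUM, STAR, ID, NUM, RPAREN]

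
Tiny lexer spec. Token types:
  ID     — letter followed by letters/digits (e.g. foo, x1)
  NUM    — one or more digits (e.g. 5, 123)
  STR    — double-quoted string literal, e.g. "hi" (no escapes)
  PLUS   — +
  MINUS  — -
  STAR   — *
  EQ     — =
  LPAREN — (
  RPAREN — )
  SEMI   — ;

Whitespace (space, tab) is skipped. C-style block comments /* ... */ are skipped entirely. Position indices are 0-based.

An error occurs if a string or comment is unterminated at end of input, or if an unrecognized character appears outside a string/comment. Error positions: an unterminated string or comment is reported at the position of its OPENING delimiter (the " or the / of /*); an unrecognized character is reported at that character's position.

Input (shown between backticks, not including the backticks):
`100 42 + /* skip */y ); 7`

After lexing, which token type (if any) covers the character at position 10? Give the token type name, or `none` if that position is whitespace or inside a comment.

pos=0: emit NUM '100' (now at pos=3)
pos=4: emit NUM '42' (now at pos=6)
pos=7: emit PLUS '+'
pos=9: enter COMMENT mode (saw '/*')
exit COMMENT mode (now at pos=19)
pos=19: emit ID 'y' (now at pos=20)
pos=21: emit RPAREN ')'
pos=22: emit SEMI ';'
pos=24: emit NUM '7' (now at pos=25)
DONE. 7 tokens: [NUM, NUM, PLUS, ID, RPAREN, SEMI, NUM]
Position 10: char is '*' -> none

Answer: none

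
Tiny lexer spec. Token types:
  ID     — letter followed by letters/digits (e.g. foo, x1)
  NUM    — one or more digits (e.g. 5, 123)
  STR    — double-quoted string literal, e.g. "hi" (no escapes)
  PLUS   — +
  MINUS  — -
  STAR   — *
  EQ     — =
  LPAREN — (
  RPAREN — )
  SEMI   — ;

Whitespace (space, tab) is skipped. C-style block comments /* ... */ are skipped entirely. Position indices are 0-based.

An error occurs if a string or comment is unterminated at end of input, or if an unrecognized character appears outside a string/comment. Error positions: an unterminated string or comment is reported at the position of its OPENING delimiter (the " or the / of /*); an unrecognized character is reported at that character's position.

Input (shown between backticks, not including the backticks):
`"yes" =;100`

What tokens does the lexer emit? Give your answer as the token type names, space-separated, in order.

Answer: STR EQ SEMI NUM

Derivation:
pos=0: enter STRING mode
pos=0: emit STR "yes" (now at pos=5)
pos=6: emit EQ '='
pos=7: emit SEMI ';'
pos=8: emit NUM '100' (now at pos=11)
DONE. 4 tokens: [STR, EQ, SEMI, NUM]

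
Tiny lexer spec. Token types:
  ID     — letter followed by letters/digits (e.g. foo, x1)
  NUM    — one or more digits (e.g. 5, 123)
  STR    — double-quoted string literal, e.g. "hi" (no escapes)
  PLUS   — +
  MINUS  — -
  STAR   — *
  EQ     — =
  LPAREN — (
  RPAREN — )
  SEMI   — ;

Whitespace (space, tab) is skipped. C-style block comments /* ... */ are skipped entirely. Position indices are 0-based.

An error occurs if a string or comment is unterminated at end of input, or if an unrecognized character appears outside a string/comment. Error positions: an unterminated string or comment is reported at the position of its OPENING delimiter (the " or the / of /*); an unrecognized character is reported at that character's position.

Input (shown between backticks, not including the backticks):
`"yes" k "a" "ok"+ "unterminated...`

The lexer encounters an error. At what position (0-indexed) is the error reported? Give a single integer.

pos=0: enter STRING mode
pos=0: emit STR "yes" (now at pos=5)
pos=6: emit ID 'k' (now at pos=7)
pos=8: enter STRING mode
pos=8: emit STR "a" (now at pos=11)
pos=12: enter STRING mode
pos=12: emit STR "ok" (now at pos=16)
pos=16: emit PLUS '+'
pos=18: enter STRING mode
pos=18: ERROR — unterminated string

Answer: 18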